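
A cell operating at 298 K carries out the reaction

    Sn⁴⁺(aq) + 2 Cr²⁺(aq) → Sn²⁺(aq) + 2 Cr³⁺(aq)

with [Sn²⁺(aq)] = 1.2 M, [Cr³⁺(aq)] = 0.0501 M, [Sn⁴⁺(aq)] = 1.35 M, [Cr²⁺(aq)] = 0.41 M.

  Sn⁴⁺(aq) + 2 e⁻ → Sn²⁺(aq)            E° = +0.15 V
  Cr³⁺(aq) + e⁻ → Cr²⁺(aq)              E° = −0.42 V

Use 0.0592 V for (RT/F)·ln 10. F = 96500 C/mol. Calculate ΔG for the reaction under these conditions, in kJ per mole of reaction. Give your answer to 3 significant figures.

With Sn⁴⁺/Sn²⁺ reduced at the cathode, E°cell = +0.15 − (−0.42) = +0.57 V and n = 2.
The reaction quotient is ([Sn²⁺(aq)]·[Cr³⁺(aq)]^2) / ([Sn⁴⁺(aq)]·[Cr²⁺(aq)]^2) = 0.0133; by Nernst, E = +0.57 − (0.0592/2)(−1.877) = +0.6256 V.
Then ΔG = −nFE = −2 × 96500 × +0.6256 J/mol = −121 kJ/mol.

−121 kJ/mol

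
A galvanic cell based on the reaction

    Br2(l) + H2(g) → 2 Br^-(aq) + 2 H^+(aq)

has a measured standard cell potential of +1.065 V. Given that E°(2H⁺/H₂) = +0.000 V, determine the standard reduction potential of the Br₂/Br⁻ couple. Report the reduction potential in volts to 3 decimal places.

+1.065 V

In the reaction as written the Br₂/Br⁻ couple is reduced (cathode) and 2H⁺/H₂ is oxidized (anode), so E°cell = E°(Br₂/Br⁻) − E°(2H⁺/H₂).
E°(Br₂/Br⁻) = E°cell + E°(anode) = +1.065 + (+0.000) = +1.065 V.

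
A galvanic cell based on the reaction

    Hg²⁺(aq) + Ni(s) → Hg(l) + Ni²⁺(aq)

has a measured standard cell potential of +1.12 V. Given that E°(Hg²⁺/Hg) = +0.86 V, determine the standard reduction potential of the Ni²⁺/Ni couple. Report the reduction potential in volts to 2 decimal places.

−0.26 V

In the reaction as written the Hg²⁺/Hg couple is reduced (cathode) and Ni²⁺/Ni is oxidized (anode), so E°cell = E°(Hg²⁺/Hg) − E°(Ni²⁺/Ni).
E°(Ni²⁺/Ni) = E°(cathode) − E°cell = +0.86 − (+1.12) = −0.26 V.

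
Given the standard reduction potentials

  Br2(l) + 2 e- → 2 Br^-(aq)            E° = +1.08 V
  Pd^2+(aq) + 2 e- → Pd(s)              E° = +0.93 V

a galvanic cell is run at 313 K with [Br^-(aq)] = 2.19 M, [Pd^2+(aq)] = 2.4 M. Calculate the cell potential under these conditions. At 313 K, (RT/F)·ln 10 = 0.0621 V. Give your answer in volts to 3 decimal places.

+0.117 V

Since E°(Br₂/Br⁻) > E°(Pd²⁺/Pd), Br₂/Br⁻ serves as the cathode.
E°cell = E°cat − E°an = +1.08 − (+0.93) = +0.15 V; n = 2.
The balanced reaction is Br2(l) + Pd(s) → 2 Br^-(aq) + Pd^2+(aq), so Q = [Br^-(aq)]^2·[Pd^2+(aq)] = 11.5 and log Q = 1.061.
Applying E = E° − (RT ln10/nF)·log Q gives +0.15 − (0.0621/2)(1.061) = +0.117 V.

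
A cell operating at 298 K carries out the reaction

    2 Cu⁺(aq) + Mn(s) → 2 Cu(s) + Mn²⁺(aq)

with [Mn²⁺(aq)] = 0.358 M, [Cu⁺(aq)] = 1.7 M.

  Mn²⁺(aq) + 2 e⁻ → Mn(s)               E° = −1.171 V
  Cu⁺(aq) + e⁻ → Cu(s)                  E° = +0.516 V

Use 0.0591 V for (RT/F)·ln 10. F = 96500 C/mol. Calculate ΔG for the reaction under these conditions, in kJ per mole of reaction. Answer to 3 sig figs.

−331 kJ/mol

The standard cell potential is +0.516 − (−1.171) = +1.687 V, with n = 2 electrons in the balanced equation.
The reaction quotient is [Mn²⁺(aq)] / [Cu⁺(aq)]^2 = 0.124; by Nernst, E = +1.687 − (0.0591/2)(−0.907) = +1.7138 V.
ΔG = −nFE = −(2)(96500)(+1.7138) J/mol = −331 kJ/mol.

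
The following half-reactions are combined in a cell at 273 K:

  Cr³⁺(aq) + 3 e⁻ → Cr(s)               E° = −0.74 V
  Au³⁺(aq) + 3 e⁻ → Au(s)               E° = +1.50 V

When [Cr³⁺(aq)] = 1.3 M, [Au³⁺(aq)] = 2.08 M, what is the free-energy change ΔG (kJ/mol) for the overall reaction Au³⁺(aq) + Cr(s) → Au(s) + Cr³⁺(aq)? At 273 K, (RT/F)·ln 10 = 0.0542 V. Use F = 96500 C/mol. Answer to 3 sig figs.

With Au³⁺/Au reduced at the cathode, E°cell = +1.50 − (−0.74) = +2.24 V and n = 3.
Q = [Cr³⁺(aq)] / [Au³⁺(aq)] = 0.625, so log Q = −0.204 and E = +2.24 − (0.0542/3)(−0.204) = +2.2437 V.
Then ΔG = −nFE = −3 × 96500 × +2.2437 J/mol = −650 kJ/mol.

−650 kJ/mol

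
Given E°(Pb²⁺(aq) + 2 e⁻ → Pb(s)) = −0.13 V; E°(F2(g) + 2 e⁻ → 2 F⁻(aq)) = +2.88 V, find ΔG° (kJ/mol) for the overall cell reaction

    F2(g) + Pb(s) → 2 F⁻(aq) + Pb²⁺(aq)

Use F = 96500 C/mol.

−581 kJ/mol

In the reaction as written F2(g) is reduced, so the F₂/F⁻ couple is the cathode and Pb²⁺/Pb is the anode.
E°cell = +2.88 − (−0.13) = +3.01 V; balancing electrons gives n = 2.
ΔG° = −nFE°cell = −(2)(96500)(+3.01) J/mol = −581 kJ/mol.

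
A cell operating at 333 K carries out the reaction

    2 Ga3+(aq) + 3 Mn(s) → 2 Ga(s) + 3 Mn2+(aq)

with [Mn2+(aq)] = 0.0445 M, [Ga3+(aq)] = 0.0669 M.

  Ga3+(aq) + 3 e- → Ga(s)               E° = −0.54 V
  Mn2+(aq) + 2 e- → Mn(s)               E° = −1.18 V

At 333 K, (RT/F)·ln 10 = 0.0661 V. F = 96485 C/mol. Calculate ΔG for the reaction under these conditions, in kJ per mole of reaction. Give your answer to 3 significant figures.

The standard cell potential is −0.54 − (−1.18) = +0.64 V, with n = 6 electrons in the balanced equation.
Here Q = [Mn2+(aq)]^3 / [Ga3+(aq)]^2 = 0.0197 (log Q = −1.706), giving E = +0.64 − (0.0661/6)·(−1.706) = +0.6588 V.
Then ΔG = −nFE = −6 × 96485 × +0.6588 J/mol = −381 kJ/mol.

−381 kJ/mol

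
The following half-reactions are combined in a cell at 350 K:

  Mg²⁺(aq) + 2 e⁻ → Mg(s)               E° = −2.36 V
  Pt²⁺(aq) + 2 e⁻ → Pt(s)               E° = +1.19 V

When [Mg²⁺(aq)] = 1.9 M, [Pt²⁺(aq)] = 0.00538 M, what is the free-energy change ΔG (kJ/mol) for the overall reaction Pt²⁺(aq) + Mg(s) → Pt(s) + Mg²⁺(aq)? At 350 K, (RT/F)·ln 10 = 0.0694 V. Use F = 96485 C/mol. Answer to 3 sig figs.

−668 kJ/mol

E°cell = +1.19 − (−2.36) = +3.55 V; the balanced reaction transfers n = 2 electrons.
Here Q = [Mg²⁺(aq)] / [Pt²⁺(aq)] = 353 (log Q = 2.548), giving E = +3.55 − (0.0694/2)·(2.548) = +3.4616 V.
Then ΔG = −nFE = −2 × 96485 × +3.4616 J/mol = −668 kJ/mol.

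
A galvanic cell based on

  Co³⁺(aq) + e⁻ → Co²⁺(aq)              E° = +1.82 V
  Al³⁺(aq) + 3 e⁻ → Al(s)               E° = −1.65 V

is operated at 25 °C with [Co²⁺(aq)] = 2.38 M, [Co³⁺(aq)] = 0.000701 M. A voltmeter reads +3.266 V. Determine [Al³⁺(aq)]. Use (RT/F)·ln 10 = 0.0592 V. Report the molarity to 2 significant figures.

0.56 M

Co³⁺/Co²⁺ is the cathode (higher E°); E°cell = +1.82 − (−1.65) = +3.47 V with n = 3.
Rearranging E = E° − (0.0592/n)·log Q gives log Q = 3(+3.47 − (+3.266))/0.0592 = 10.338.
The balanced reaction is 3 Co³⁺(aq) + Al(s) → 3 Co²⁺(aq) + Al³⁺(aq), so Q = ([Co²⁺(aq)]^3·[Al³⁺(aq)]) / [Co³⁺(aq)]^3.
Isolating [Al³⁺(aq)] in Q = 10^{10.338} yields log [Al³⁺(aq)] = −0.255, i.e. 0.56 M.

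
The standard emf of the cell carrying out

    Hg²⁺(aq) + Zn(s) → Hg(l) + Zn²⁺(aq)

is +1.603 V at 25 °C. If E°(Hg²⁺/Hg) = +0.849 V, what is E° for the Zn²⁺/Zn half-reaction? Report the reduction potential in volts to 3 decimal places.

−0.754 V

In the reaction as written the Hg²⁺/Hg couple is reduced (cathode) and Zn²⁺/Zn is oxidized (anode), so E°cell = E°(Hg²⁺/Hg) − E°(Zn²⁺/Zn).
E°(Zn²⁺/Zn) = E°(cathode) − E°cell = +0.849 − (+1.603) = −0.754 V.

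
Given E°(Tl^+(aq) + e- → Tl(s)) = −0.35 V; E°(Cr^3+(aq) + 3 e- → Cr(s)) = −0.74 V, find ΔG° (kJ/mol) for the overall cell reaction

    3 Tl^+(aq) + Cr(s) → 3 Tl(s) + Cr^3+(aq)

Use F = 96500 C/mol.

In the reaction as written Tl^+(aq) is reduced, so the Tl⁺/Tl couple is the cathode and Cr³⁺/Cr is the anode.
E°cell = −0.35 − (−0.74) = +0.39 V; balancing electrons gives n = 3.
ΔG° = −nFE°cell = −(3)(96500)(+0.39) J/mol = −113 kJ/mol.

−113 kJ/mol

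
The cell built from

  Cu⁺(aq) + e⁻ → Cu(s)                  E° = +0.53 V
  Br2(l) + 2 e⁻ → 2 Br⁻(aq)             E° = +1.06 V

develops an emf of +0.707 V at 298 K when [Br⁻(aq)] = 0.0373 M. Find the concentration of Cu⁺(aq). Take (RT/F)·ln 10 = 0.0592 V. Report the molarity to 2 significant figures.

With Br₂/Br⁻ at the cathode and Cu⁺/Cu at the anode, E°cell = +1.06 − (+0.53) = +0.53 V (n = 2).
Rearranging E = E° − (0.0592/n)·log Q gives log Q = 2(+0.53 − (+0.707))/0.0592 = −5.980.
For Br2(l) + 2 Cu(s) → 2 Br⁻(aq) + 2 Cu⁺(aq), the reaction quotient is Q = [Br⁻(aq)]^2·[Cu⁺(aq)]^2.
Substituting the known concentrations and solving, log [Cu⁺(aq)] = −1.562 and [Cu⁺(aq)] = 0.027 M.

0.027 M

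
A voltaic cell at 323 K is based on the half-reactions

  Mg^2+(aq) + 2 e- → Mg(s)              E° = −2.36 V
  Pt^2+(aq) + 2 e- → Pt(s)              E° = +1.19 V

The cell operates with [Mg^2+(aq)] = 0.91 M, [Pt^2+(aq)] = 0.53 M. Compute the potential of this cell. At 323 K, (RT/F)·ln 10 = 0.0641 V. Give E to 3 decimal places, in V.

+3.542 V

Since E°(Pt²⁺/Pt) > E°(Mg²⁺/Mg), Pt²⁺/Pt serves as the cathode.
E°cell = E°cat − E°an = +1.19 − (−2.36) = +3.55 V; n = 2.
The balanced reaction is Pt^2+(aq) + Mg(s) → Pt(s) + Mg^2+(aq), so Q = [Mg^2+(aq)] / [Pt^2+(aq)] = 1.72 and log Q = 0.235.
By the Nernst equation, E = +3.55 − (0.0641/2)·(0.235) = +3.542 V.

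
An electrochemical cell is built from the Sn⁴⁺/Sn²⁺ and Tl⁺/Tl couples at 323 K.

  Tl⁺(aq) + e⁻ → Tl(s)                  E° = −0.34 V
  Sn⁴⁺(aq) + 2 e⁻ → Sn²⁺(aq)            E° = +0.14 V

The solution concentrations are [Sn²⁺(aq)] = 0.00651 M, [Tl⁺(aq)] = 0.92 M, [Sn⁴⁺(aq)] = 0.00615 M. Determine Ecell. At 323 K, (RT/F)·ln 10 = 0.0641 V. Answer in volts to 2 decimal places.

+0.48 V

The Sn⁴⁺/Sn²⁺ couple has the more positive E°, so it is the cathode; Tl⁺/Tl is the anode.
E°cell = +0.14 − (−0.34) = +0.48 V, with n = 2 electrons transferred.
Balancing gives Sn⁴⁺(aq) + 2 Tl(s) → Sn²⁺(aq) + 2 Tl⁺(aq); hence Q = ([Sn²⁺(aq)]·[Tl⁺(aq)]^2) / [Sn⁴⁺(aq)] = 0.896 (log Q = −0.048).
E = E° − (0.0641/n)·log Q = +0.48 − (0.0641/2)(−0.048) = +0.48 V.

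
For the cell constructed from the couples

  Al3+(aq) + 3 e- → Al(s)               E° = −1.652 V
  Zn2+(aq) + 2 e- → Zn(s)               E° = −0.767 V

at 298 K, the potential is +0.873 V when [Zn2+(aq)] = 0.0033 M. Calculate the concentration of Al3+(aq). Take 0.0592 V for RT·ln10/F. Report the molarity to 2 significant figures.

With Zn²⁺/Zn at the cathode and Al³⁺/Al at the anode, E°cell = −0.767 − (−1.652) = +0.885 V (n = 6).
Since E = E° − (0.0592/n)·log Q, log Q = n(E° − E)/0.0592 = 1.216.
Balancing electrons gives 3 Zn2+(aq) + 2 Al(s) → 3 Zn(s) + 2 Al3+(aq); thus Q = [Al3+(aq)]^2 / [Zn2+(aq)]^3.
Solving for the unknown gives log [Al3+(aq)] = −3.114, so [Al3+(aq)] ≈ 0.00077 M.

0.00077 M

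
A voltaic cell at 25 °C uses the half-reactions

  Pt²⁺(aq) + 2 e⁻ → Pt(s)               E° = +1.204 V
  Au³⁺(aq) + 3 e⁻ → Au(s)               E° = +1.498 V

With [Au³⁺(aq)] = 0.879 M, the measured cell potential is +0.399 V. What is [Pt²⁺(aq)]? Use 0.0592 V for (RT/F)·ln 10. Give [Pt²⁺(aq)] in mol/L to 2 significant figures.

Au³⁺/Au is the cathode (higher E°); E°cell = +1.498 − (+1.204) = +0.294 V with n = 6.
Since E = E° − (0.0592/n)·log Q, log Q = n(E° − E)/0.0592 = −10.642.
For 2 Au³⁺(aq) + 3 Pt(s) → 2 Au(s) + 3 Pt²⁺(aq), the reaction quotient is Q = [Pt²⁺(aq)]^3 / [Au³⁺(aq)]^2.
Substituting the known concentrations and solving, log [Pt²⁺(aq)] = −3.585 and [Pt²⁺(aq)] = 0.00026 M.

0.00026 M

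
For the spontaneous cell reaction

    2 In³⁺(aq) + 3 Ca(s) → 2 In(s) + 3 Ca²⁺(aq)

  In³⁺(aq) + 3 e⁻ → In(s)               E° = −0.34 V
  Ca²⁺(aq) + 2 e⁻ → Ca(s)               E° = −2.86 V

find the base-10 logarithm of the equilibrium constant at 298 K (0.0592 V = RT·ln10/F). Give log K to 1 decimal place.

The In³⁺/In couple is reduced (cathode); E°cell = −0.34 − (−2.86) = +2.52 V with n = 6.
At equilibrium E = 0, so log K = nE°cell / 0.0592 = (6)(+2.52) / 0.0592 = 255.4.

log K = 255.4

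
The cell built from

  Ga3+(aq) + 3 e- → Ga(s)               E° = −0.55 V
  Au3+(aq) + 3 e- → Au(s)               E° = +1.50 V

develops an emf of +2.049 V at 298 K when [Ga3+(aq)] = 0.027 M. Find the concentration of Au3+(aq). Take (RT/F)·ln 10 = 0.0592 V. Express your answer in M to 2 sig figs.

0.024 M

The Au³⁺/Au couple has the larger reduction potential, so it is the cathode: E°cell = +1.50 − (−0.55) = +2.05 V and n = 3.
Since E = E° − (0.0592/n)·log Q, log Q = n(E° − E)/0.0592 = 0.051.
Balancing electrons gives Au3+(aq) + Ga(s) → Au(s) + Ga3+(aq); thus Q = [Ga3+(aq)] / [Au3+(aq)].
Substituting the known concentrations and solving, log [Au3+(aq)] = −1.620 and [Au3+(aq)] = 0.024 M.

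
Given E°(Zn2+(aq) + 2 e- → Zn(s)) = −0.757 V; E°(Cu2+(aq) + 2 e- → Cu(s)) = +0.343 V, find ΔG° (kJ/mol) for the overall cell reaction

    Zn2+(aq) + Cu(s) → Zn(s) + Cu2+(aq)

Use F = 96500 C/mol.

+212 kJ/mol

In the reaction as written Zn2+(aq) is reduced, so the Zn²⁺/Zn couple is the cathode and Cu²⁺/Cu is the anode.
E°cell = −0.757 − (+0.343) = −1.100 V; balancing electrons gives n = 2.
ΔG° = −nFE°cell = −(2)(96500)(−1.100) J/mol = +212 kJ/mol.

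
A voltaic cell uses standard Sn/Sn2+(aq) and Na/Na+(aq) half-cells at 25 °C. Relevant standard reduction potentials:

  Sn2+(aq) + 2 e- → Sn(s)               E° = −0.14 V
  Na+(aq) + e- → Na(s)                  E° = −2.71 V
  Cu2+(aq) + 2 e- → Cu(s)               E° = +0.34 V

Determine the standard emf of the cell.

Of the two couples in this cell, the one with the more positive reduction potential is reduced at the cathode: here that is Sn²⁺/Sn (−0.14 V); Na⁺/Na (−2.71 V) is the anode.
E°cell = E°(cathode) − E°(anode) = −0.14 − (−2.71) = +2.57 V.

+2.57 V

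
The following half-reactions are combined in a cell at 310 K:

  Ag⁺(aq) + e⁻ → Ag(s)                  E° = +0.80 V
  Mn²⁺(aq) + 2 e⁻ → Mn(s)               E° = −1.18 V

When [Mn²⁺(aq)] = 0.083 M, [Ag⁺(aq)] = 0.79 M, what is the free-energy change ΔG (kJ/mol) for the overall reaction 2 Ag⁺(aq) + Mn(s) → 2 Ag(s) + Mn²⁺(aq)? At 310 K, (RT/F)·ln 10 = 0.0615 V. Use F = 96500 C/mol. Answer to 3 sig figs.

With Ag⁺/Ag reduced at the cathode, E°cell = +0.80 − (−1.18) = +1.98 V and n = 2.
Here Q = [Mn²⁺(aq)] / [Ag⁺(aq)]^2 = 0.133 (log Q = −0.876), giving E = +1.98 − (0.0615/2)·(−0.876) = +2.0069 V.
ΔG = −nFE = −(2)(96500)(+2.0069) J/mol = −387 kJ/mol.

−387 kJ/mol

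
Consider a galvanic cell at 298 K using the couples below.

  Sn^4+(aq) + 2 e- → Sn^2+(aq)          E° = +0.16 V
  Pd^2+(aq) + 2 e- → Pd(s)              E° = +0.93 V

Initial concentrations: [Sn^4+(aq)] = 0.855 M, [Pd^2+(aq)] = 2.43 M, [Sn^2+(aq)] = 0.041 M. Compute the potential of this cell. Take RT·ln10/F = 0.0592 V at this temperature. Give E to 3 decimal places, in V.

Pd²⁺/Pd is reduced (cathode, E° = +0.93 V) and Sn⁴⁺/Sn²⁺ is oxidized (anode).
E°cell = E°cat − E°an = +0.93 − (+0.16) = +0.77 V; n = 2.
Balancing gives Pd^2+(aq) + Sn^2+(aq) → Pd(s) + Sn^4+(aq); hence Q = [Sn^4+(aq)] / ([Pd^2+(aq)]·[Sn^2+(aq)]) = 8.58 (log Q = 0.934).
By the Nernst equation, E = +0.77 − (0.0592/2)·(0.934) = +0.742 V.

+0.742 V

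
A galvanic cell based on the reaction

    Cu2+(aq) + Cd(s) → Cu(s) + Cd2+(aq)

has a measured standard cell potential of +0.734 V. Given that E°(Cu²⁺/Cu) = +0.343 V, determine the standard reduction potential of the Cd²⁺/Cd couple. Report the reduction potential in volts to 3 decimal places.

In the reaction as written the Cu²⁺/Cu couple is reduced (cathode) and Cd²⁺/Cd is oxidized (anode), so E°cell = E°(Cu²⁺/Cu) − E°(Cd²⁺/Cd).
E°(Cd²⁺/Cd) = E°(cathode) − E°cell = +0.343 − (+0.734) = −0.391 V.

−0.391 V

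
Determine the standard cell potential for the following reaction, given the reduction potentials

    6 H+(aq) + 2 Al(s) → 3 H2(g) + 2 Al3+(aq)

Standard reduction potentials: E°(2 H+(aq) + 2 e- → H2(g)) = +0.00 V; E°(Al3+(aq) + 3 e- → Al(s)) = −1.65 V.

+1.65 V

In the reaction as written, H+(aq) is reduced (cathode) and Al3+(aq) is produced by oxidation at the anode.
E°cell = E°(cathode) − E°(anode) = +0.00 − (−1.65) = +1.65 V.
The positive value indicates the reaction is spontaneous as written.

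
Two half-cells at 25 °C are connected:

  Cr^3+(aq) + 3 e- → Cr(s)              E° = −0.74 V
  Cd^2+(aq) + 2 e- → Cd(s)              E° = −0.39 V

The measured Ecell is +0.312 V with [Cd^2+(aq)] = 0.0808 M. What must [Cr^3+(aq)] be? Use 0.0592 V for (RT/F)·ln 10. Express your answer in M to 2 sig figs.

With Cd²⁺/Cd at the cathode and Cr³⁺/Cr at the anode, E°cell = −0.39 − (−0.74) = +0.35 V (n = 6).
From the Nernst equation, log Q = n(E° − E)/0.0592 = 6·(+0.35 − (+0.312))/0.0592 = 3.851.
The balanced reaction is 3 Cd^2+(aq) + 2 Cr(s) → 3 Cd(s) + 2 Cr^3+(aq), so Q = [Cr^3+(aq)]^2 / [Cd^2+(aq)]^3.
Solving for the unknown gives log [Cr^3+(aq)] = 0.287, so [Cr^3+(aq)] ≈ 1.9 M.

1.9 M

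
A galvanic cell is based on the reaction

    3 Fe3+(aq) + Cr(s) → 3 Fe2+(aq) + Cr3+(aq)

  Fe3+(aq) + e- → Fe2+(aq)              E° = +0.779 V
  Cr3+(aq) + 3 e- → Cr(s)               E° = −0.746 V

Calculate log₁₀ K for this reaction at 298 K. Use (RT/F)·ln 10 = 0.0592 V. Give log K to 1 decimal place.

log K = 77.3

The Fe³⁺/Fe²⁺ couple is reduced (cathode); E°cell = +0.779 − (−0.746) = +1.525 V with n = 3.
At equilibrium E = 0, so log K = nE°cell / 0.0592 = (3)(+1.525) / 0.0592 = 77.3.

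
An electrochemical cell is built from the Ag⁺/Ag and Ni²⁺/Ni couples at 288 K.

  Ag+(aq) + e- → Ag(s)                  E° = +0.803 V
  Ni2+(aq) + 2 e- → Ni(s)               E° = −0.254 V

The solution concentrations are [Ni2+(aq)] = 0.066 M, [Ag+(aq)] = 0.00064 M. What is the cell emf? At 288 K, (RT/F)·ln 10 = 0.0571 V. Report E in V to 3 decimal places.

Since E°(Ag⁺/Ag) > E°(Ni²⁺/Ni), Ag⁺/Ag serves as the cathode.
The standard potential is +0.803 − (−0.254) = +1.057 V and the balanced reaction transfers n = 2 electrons.
Balancing gives 2 Ag+(aq) + Ni(s) → 2 Ag(s) + Ni2+(aq); hence Q = [Ni2+(aq)] / [Ag+(aq)]^2 = 1.61×10^5 (log Q = 5.207).
E = E° − (0.0571/n)·log Q = +1.057 − (0.0571/2)(5.207) = +0.908 V.

+0.908 V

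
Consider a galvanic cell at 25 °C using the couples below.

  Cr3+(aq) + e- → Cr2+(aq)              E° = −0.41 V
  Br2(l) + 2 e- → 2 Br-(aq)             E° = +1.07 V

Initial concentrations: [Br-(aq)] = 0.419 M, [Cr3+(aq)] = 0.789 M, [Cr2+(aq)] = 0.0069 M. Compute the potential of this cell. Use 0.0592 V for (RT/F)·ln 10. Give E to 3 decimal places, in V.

The Br₂/Br⁻ couple has the more positive E°, so it is the cathode; Cr³⁺/Cr²⁺ is the anode.
E°cell = E°cat − E°an = +1.07 − (−0.41) = +1.48 V; n = 2.
Balancing gives Br2(l) + 2 Cr2+(aq) → 2 Br-(aq) + 2 Cr3+(aq); hence Q = ([Br-(aq)]^2·[Cr3+(aq)]^2) / [Cr2+(aq)]^2 = 2.3×10^3 (log Q = 3.361).
Applying E = E° − (RT ln10/nF)·log Q gives +1.48 − (0.0592/2)(3.361) = +1.381 V.

+1.381 V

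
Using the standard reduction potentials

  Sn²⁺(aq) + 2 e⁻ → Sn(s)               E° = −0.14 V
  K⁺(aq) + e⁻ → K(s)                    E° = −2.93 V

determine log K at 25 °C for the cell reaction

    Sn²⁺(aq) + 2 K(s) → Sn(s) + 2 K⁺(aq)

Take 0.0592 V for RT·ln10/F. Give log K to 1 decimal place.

The Sn²⁺/Sn couple is reduced (cathode); E°cell = −0.14 − (−2.93) = +2.79 V with n = 2.
At equilibrium E = 0, so log K = nE°cell / 0.0592 = (2)(+2.79) / 0.0592 = 94.3.

log K = 94.3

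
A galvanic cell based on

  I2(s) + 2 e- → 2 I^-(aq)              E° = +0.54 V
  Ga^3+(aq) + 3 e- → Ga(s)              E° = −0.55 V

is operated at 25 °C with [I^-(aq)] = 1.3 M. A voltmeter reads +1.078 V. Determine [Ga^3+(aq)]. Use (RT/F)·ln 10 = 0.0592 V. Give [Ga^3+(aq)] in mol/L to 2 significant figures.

With I₂/I⁻ at the cathode and Ga³⁺/Ga at the anode, E°cell = +0.54 − (−0.55) = +1.09 V (n = 6).
Rearranging E = E° − (0.0592/n)·log Q gives log Q = 6(+1.09 − (+1.078))/0.0592 = 1.216.
The balanced reaction is 3 I2(s) + 2 Ga(s) → 6 I^-(aq) + 2 Ga^3+(aq), so Q = [I^-(aq)]^6·[Ga^3+(aq)]^2.
Solving for the unknown gives log [Ga^3+(aq)] = 0.266, so [Ga^3+(aq)] ≈ 1.8 M.

1.8 M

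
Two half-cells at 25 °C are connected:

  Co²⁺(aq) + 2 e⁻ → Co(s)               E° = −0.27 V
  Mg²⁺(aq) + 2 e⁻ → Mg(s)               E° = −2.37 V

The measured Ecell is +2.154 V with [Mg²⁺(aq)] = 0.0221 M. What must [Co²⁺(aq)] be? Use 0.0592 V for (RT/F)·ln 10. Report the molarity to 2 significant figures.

Co²⁺/Co is the cathode (higher E°); E°cell = −0.27 − (−2.37) = +2.10 V with n = 2.
Since E = E° − (0.0592/n)·log Q, log Q = n(E° − E)/0.0592 = −1.824.
For Co²⁺(aq) + Mg(s) → Co(s) + Mg²⁺(aq), the reaction quotient is Q = [Mg²⁺(aq)] / [Co²⁺(aq)].
Isolating [Co²⁺(aq)] in Q = 10^{−1.824} yields log [Co²⁺(aq)] = 0.168, i.e. 1.5 M.

1.5 M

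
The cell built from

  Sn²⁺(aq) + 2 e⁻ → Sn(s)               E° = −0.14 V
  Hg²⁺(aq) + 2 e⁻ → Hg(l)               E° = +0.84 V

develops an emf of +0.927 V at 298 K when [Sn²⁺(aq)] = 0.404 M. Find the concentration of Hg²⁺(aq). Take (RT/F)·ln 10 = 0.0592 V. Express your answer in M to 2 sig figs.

The Hg²⁺/Hg couple has the larger reduction potential, so it is the cathode: E°cell = +0.84 − (−0.14) = +0.98 V and n = 2.
Rearranging E = E° − (0.0592/n)·log Q gives log Q = 2(+0.98 − (+0.927))/0.0592 = 1.791.
The balanced reaction is Hg²⁺(aq) + Sn(s) → Hg(l) + Sn²⁺(aq), so Q = [Sn²⁺(aq)] / [Hg²⁺(aq)].
Solving for the unknown gives log [Hg²⁺(aq)] = −2.185, so [Hg²⁺(aq)] ≈ 0.0065 M.

0.0065 M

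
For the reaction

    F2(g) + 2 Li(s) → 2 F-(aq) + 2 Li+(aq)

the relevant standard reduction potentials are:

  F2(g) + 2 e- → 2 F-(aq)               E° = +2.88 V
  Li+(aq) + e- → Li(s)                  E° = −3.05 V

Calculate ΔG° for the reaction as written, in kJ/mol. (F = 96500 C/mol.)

−1144 kJ/mol

In the reaction as written F2(g) is reduced, so the F₂/F⁻ couple is the cathode and Li⁺/Li is the anode.
E°cell = +2.88 − (−3.05) = +5.93 V; balancing electrons gives n = 2.
ΔG° = −nFE°cell = −(2)(96500)(+5.93) J/mol = −1144 kJ/mol.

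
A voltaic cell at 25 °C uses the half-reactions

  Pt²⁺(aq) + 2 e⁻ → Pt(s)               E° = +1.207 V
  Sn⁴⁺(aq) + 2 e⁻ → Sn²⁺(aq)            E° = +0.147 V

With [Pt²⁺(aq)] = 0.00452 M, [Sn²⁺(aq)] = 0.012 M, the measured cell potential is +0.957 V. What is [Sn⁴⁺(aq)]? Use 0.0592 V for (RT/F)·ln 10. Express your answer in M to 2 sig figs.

With Pt²⁺/Pt at the cathode and Sn⁴⁺/Sn²⁺ at the anode, E°cell = +1.207 − (+0.147) = +1.060 V (n = 2).
From the Nernst equation, log Q = n(E° − E)/0.0592 = 2·(+1.060 − (+0.957))/0.0592 = 3.480.
For Pt²⁺(aq) + Sn²⁺(aq) → Pt(s) + Sn⁴⁺(aq), the reaction quotient is Q = [Sn⁴⁺(aq)] / ([Pt²⁺(aq)]·[Sn²⁺(aq)]).
Substituting the known concentrations and solving, log [Sn⁴⁺(aq)] = −0.786 and [Sn⁴⁺(aq)] = 0.16 M.

0.16 M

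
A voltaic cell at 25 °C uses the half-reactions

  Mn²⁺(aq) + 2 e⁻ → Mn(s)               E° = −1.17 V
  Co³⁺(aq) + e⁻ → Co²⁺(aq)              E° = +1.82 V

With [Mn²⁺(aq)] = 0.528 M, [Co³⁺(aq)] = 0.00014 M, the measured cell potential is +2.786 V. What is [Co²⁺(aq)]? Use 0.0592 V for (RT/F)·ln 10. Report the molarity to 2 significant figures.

0.54 M

Co³⁺/Co²⁺ is the cathode (higher E°); E°cell = +1.82 − (−1.17) = +2.99 V with n = 2.
Since E = E° − (0.0592/n)·log Q, log Q = n(E° − E)/0.0592 = 6.892.
The balanced reaction is 2 Co³⁺(aq) + Mn(s) → 2 Co²⁺(aq) + Mn²⁺(aq), so Q = ([Co²⁺(aq)]^2·[Mn²⁺(aq)]) / [Co³⁺(aq)]^2.
Solving for the unknown gives log [Co²⁺(aq)] = −0.269, so [Co²⁺(aq)] ≈ 0.54 M.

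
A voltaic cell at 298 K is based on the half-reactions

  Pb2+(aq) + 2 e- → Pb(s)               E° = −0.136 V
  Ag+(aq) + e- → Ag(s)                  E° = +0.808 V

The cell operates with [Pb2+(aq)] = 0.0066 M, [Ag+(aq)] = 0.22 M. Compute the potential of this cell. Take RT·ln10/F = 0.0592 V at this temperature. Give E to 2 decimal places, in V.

Since E°(Ag⁺/Ag) > E°(Pb²⁺/Pb), Ag⁺/Ag serves as the cathode.
The standard potential is +0.808 − (−0.136) = +0.944 V and the balanced reaction transfers n = 2 electrons.
The balanced reaction is 2 Ag+(aq) + Pb(s) → 2 Ag(s) + Pb2+(aq), so Q = [Pb2+(aq)] / [Ag+(aq)]^2 = 0.136 and log Q = −0.865.
By the Nernst equation, E = +0.944 − (0.0592/2)·(−0.865) = +0.97 V.

+0.97 V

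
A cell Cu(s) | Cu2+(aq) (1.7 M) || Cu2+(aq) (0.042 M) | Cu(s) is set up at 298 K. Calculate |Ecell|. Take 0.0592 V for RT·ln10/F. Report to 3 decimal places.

0.048 V

For a concentration cell E°cell = 0, since both electrodes use the same couple.
The compartment with the higher Cu2+(aq) concentration (1.7 M) acts as the cathode; ions are reduced there and produced at the dilute (0.042 M) anode.
With n = 2, Ecell = −(0.0592/2)·log([dilute]/[conc]) = −(0.0592/2)·log(0.042/1.7) = +0.048 V.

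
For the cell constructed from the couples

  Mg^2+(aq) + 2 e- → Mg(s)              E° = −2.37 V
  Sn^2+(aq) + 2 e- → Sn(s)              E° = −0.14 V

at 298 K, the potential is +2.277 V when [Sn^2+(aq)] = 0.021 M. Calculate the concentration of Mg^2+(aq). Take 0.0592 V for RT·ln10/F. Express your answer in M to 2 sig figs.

0.00054 M

The Sn²⁺/Sn couple has the larger reduction potential, so it is the cathode: E°cell = −0.14 − (−2.37) = +2.23 V and n = 2.
From the Nernst equation, log Q = n(E° − E)/0.0592 = 2·(+2.23 − (+2.277))/0.0592 = −1.588.
For Sn^2+(aq) + Mg(s) → Sn(s) + Mg^2+(aq), the reaction quotient is Q = [Mg^2+(aq)] / [Sn^2+(aq)].
Substituting the known concentrations and solving, log [Mg^2+(aq)] = −3.266 and [Mg^2+(aq)] = 0.00054 M.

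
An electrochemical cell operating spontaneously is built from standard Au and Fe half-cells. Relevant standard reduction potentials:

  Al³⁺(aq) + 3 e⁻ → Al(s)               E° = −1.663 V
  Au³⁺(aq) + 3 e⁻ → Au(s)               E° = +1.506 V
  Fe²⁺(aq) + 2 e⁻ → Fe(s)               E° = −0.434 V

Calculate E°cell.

+1.940 V

Of the two couples in this cell, the one with the more positive reduction potential is reduced at the cathode: here that is Au³⁺/Au (+1.506 V); Fe²⁺/Fe (−0.434 V) is the anode.
E°cell = E°(cathode) − E°(anode) = +1.506 − (−0.434) = +1.940 V.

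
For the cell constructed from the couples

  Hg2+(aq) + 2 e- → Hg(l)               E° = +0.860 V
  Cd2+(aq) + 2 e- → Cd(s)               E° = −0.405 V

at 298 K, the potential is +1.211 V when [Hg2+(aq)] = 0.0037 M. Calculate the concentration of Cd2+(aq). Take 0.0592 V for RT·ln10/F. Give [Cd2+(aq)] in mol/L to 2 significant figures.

0.25 M

Hg²⁺/Hg is the cathode (higher E°); E°cell = +0.860 − (−0.405) = +1.265 V with n = 2.
Since E = E° − (0.0592/n)·log Q, log Q = n(E° − E)/0.0592 = 1.824.
The balanced reaction is Hg2+(aq) + Cd(s) → Hg(l) + Cd2+(aq), so Q = [Cd2+(aq)] / [Hg2+(aq)].
Solving for the unknown gives log [Cd2+(aq)] = −0.608, so [Cd2+(aq)] ≈ 0.25 M.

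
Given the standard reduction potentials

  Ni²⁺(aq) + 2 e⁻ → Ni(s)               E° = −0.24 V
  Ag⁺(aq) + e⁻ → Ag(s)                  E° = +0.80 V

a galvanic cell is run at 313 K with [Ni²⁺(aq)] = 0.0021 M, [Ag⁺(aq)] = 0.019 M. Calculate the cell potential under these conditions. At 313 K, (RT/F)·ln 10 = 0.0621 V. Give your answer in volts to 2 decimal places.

+1.02 V

Ag⁺/Ag is reduced (cathode, E° = +0.80 V) and Ni²⁺/Ni is oxidized (anode).
E°cell = E°cat − E°an = +0.80 − (−0.24) = +1.04 V; n = 2.
The balanced reaction is 2 Ag⁺(aq) + Ni(s) → 2 Ag(s) + Ni²⁺(aq), so Q = [Ni²⁺(aq)] / [Ag⁺(aq)]^2 = 5.82 and log Q = 0.765.
E = E° − (0.0621/n)·log Q = +1.04 − (0.0621/2)(0.765) = +1.02 V.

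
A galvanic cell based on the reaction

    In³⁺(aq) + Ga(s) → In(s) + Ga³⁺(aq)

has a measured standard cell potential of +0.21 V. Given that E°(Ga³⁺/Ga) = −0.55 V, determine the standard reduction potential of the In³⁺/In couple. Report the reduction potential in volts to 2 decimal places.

−0.34 V

In the reaction as written the In³⁺/In couple is reduced (cathode) and Ga³⁺/Ga is oxidized (anode), so E°cell = E°(In³⁺/In) − E°(Ga³⁺/Ga).
E°(In³⁺/In) = E°cell + E°(anode) = +0.21 + (−0.55) = −0.34 V.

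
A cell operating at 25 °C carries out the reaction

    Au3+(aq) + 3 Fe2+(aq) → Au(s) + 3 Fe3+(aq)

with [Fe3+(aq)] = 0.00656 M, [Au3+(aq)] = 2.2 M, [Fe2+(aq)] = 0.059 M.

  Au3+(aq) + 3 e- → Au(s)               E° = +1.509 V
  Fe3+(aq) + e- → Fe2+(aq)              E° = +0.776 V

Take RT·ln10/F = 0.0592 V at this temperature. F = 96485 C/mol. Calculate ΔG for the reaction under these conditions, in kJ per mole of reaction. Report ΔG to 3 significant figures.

−230 kJ/mol

The standard cell potential is +1.509 − (+0.776) = +0.733 V, with n = 3 electrons in the balanced equation.
Here Q = [Fe3+(aq)]^3 / ([Au3+(aq)]·[Fe2+(aq)]^3) = 0.000625 (log Q = −3.204), giving E = +0.733 − (0.0592/3)·(−3.204) = +0.7962 V.
Then ΔG = −nFE = −3 × 96485 × +0.7962 J/mol = −230 kJ/mol.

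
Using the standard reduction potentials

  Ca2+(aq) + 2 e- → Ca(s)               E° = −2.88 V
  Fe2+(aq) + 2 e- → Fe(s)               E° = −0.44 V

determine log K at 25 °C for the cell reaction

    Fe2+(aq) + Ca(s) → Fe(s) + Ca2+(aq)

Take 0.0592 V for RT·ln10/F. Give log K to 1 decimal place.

log K = 82.4

The Fe²⁺/Fe couple is reduced (cathode); E°cell = −0.44 − (−2.88) = +2.44 V with n = 2.
At equilibrium E = 0, so log K = nE°cell / 0.0592 = (2)(+2.44) / 0.0592 = 82.4.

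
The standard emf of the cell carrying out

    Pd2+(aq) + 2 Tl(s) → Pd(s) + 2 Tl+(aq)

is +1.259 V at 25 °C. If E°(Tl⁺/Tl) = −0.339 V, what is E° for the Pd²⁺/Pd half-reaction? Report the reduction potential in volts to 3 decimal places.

+0.920 V

In the reaction as written the Pd²⁺/Pd couple is reduced (cathode) and Tl⁺/Tl is oxidized (anode), so E°cell = E°(Pd²⁺/Pd) − E°(Tl⁺/Tl).
E°(Pd²⁺/Pd) = E°cell + E°(anode) = +1.259 + (−0.339) = +0.920 V.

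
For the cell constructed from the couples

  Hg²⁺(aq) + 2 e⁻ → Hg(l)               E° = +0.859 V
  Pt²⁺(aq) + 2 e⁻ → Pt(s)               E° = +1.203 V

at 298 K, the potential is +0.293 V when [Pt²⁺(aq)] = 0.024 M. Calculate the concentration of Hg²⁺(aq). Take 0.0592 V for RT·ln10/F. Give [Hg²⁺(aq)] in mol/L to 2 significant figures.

The Pt²⁺/Pt couple has the larger reduction potential, so it is the cathode: E°cell = +1.203 − (+0.859) = +0.344 V and n = 2.
Rearranging E = E° − (0.0592/n)·log Q gives log Q = 2(+0.344 − (+0.293))/0.0592 = 1.723.
For Pt²⁺(aq) + Hg(l) → Pt(s) + Hg²⁺(aq), the reaction quotient is Q = [Hg²⁺(aq)] / [Pt²⁺(aq)].
Isolating [Hg²⁺(aq)] in Q = 10^{1.723} yields log [Hg²⁺(aq)] = 0.103, i.e. 1.3 M.

1.3 M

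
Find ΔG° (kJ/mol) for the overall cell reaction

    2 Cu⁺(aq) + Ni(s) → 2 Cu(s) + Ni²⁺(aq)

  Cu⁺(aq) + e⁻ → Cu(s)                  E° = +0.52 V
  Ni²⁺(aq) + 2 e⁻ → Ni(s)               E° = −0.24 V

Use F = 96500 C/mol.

−147 kJ/mol

In the reaction as written Cu⁺(aq) is reduced, so the Cu⁺/Cu couple is the cathode and Ni²⁺/Ni is the anode.
E°cell = +0.52 − (−0.24) = +0.76 V; balancing electrons gives n = 2.
ΔG° = −nFE°cell = −(2)(96500)(+0.76) J/mol = −147 kJ/mol.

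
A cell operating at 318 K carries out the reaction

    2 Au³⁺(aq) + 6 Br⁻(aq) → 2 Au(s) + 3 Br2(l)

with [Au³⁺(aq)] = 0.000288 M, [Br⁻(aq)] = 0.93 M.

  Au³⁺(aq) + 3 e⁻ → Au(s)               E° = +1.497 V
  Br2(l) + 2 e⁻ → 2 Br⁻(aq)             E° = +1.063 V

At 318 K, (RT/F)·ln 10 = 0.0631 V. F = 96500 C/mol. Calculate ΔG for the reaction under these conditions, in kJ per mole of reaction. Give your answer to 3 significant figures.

E°cell = +1.497 − (+1.063) = +0.434 V; the balanced reaction transfers n = 6 electrons.
Here Q = 1 / ([Au³⁺(aq)]^2·[Br⁻(aq)]^6) = 1.86×10^7 (log Q = 7.270), giving E = +0.434 − (0.0631/6)·(7.270) = +0.3575 V.
Then ΔG = −nFE = −6 × 96500 × +0.3575 J/mol = −207 kJ/mol.

−207 kJ/mol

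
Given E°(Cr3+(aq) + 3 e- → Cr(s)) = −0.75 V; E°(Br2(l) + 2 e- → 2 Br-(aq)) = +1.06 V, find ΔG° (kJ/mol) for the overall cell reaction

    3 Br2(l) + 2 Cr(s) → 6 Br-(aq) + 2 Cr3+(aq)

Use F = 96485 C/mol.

−1048 kJ/mol

In the reaction as written Br2(l) is reduced, so the Br₂/Br⁻ couple is the cathode and Cr³⁺/Cr is the anode.
E°cell = +1.06 − (−0.75) = +1.81 V; balancing electrons gives n = 6.
ΔG° = −nFE°cell = −(6)(96485)(+1.81) J/mol = −1048 kJ/mol.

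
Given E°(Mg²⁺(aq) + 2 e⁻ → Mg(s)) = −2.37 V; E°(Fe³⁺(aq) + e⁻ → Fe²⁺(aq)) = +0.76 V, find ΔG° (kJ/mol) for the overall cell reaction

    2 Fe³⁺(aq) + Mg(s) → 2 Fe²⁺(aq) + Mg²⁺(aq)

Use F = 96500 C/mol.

−604 kJ/mol

In the reaction as written Fe³⁺(aq) is reduced, so the Fe³⁺/Fe²⁺ couple is the cathode and Mg²⁺/Mg is the anode.
E°cell = +0.76 − (−2.37) = +3.13 V; balancing electrons gives n = 2.
ΔG° = −nFE°cell = −(2)(96500)(+3.13) J/mol = −604 kJ/mol.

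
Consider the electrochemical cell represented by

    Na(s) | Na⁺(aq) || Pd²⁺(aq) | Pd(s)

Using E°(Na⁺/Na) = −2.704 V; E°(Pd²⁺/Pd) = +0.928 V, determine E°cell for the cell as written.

+3.632 V

By convention the left-hand electrode in cell notation is the anode (oxidation) and the right-hand electrode is the cathode (reduction).
E°cell = E°(right) − E°(left) = +0.928 − (−2.704) = +3.632 V.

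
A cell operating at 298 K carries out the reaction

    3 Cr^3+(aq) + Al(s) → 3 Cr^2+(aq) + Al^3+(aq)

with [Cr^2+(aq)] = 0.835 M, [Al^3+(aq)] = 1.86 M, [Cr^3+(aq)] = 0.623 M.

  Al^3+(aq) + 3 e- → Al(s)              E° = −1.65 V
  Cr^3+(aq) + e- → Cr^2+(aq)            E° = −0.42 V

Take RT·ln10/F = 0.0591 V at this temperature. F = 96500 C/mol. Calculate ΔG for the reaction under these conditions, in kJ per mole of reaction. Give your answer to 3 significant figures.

The standard cell potential is −0.42 − (−1.65) = +1.23 V, with n = 3 electrons in the balanced equation.
The reaction quotient is ([Cr^2+(aq)]^3·[Al^3+(aq)]) / [Cr^3+(aq)]^3 = 4.48; by Nernst, E = +1.23 − (0.0591/3)(0.651) = +1.2172 V.
Then ΔG = −nFE = −3 × 96500 × +1.2172 J/mol = −352 kJ/mol.

−352 kJ/mol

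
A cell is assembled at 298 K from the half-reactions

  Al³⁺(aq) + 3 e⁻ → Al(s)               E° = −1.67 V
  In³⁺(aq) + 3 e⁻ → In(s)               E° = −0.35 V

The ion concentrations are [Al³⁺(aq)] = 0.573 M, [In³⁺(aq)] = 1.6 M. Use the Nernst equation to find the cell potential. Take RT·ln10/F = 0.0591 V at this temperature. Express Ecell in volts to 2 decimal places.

The In³⁺/In couple has the more positive E°, so it is the cathode; Al³⁺/Al is the anode.
The standard potential is −0.35 − (−1.67) = +1.32 V and the balanced reaction transfers n = 3 electrons.
For the overall reaction In³⁺(aq) + Al(s) → In(s) + Al³⁺(aq), Q = [Al³⁺(aq)] / [In³⁺(aq)] = 0.358, giving log Q = −0.446.
By the Nernst equation, E = +1.32 − (0.0591/3)·(−0.446) = +1.33 V.

+1.33 V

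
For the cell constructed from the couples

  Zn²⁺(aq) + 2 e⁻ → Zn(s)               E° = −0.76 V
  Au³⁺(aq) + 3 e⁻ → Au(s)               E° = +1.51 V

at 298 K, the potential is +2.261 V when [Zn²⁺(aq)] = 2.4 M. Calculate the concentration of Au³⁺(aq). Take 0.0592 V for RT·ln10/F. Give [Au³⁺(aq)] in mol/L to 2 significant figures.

The Au³⁺/Au couple has the larger reduction potential, so it is the cathode: E°cell = +1.51 − (−0.76) = +2.27 V and n = 6.
From the Nernst equation, log Q = n(E° − E)/0.0592 = 6·(+2.27 − (+2.261))/0.0592 = 0.912.
For 2 Au³⁺(aq) + 3 Zn(s) → 2 Au(s) + 3 Zn²⁺(aq), the reaction quotient is Q = [Zn²⁺(aq)]^3 / [Au³⁺(aq)]^2.
Solving for the unknown gives log [Au³⁺(aq)] = 0.114, so [Au³⁺(aq)] ≈ 1.3 M.

1.3 M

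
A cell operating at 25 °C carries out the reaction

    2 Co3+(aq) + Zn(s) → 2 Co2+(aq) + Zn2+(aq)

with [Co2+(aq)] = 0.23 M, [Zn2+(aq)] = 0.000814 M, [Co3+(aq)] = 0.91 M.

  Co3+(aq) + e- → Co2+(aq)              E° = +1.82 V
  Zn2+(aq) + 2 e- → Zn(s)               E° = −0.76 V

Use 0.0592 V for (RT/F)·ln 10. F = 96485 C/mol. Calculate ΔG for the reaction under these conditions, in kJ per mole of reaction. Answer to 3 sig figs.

−522 kJ/mol

E°cell = +1.82 − (−0.76) = +2.58 V; the balanced reaction transfers n = 2 electrons.
Q = ([Co2+(aq)]^2·[Zn2+(aq)]) / [Co3+(aq)]^2 = 5.2×10^−5, so log Q = −4.284 and E = +2.58 − (0.0592/2)(−4.284) = +2.7068 V.
ΔG = −nFE = −(2)(96485)(+2.7068) J/mol = −522 kJ/mol.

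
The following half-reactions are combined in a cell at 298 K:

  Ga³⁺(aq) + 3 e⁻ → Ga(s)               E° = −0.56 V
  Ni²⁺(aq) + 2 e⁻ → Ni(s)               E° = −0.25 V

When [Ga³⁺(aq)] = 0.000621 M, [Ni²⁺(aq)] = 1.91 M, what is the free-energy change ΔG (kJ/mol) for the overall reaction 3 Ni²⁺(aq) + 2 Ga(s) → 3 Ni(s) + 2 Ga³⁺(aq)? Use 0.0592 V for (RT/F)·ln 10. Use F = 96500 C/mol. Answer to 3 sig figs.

The standard cell potential is −0.25 − (−0.56) = +0.31 V, with n = 6 electrons in the balanced equation.
Here Q = [Ga³⁺(aq)]^2 / [Ni²⁺(aq)]^3 = 5.53×10^−8 (log Q = −7.257), giving E = +0.31 − (0.0592/6)·(−7.257) = +0.3816 V.
ΔG = −nFE = −(6)(96500)(+0.3816) J/mol = −221 kJ/mol.

−221 kJ/mol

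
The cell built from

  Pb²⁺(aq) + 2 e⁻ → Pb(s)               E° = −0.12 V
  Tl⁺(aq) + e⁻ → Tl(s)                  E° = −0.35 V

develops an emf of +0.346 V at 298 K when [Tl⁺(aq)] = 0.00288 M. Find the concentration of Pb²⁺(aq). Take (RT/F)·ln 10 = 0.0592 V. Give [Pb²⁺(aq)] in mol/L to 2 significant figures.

The Pb²⁺/Pb couple has the larger reduction potential, so it is the cathode: E°cell = −0.12 − (−0.35) = +0.23 V and n = 2.
From the Nernst equation, log Q = n(E° − E)/0.0592 = 2·(+0.23 − (+0.346))/0.0592 = −3.919.
For Pb²⁺(aq) + 2 Tl(s) → Pb(s) + 2 Tl⁺(aq), the reaction quotient is Q = [Tl⁺(aq)]^2 / [Pb²⁺(aq)].
Substituting the known concentrations and solving, log [Pb²⁺(aq)] = −1.162 and [Pb²⁺(aq)] = 0.069 M.

0.069 M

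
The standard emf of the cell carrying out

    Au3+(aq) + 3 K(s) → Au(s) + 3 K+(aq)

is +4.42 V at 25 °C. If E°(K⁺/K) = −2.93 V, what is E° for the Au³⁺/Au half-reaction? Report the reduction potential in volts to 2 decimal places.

In the reaction as written the Au³⁺/Au couple is reduced (cathode) and K⁺/K is oxidized (anode), so E°cell = E°(Au³⁺/Au) − E°(K⁺/K).
E°(Au³⁺/Au) = E°cell + E°(anode) = +4.42 + (−2.93) = +1.49 V.

+1.49 V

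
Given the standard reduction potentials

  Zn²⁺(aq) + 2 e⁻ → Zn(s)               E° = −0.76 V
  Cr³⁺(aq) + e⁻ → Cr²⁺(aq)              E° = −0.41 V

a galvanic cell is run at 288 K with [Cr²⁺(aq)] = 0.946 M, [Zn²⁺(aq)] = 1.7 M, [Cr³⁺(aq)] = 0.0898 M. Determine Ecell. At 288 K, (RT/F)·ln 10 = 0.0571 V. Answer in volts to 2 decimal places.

The Cr³⁺/Cr²⁺ couple has the more positive E°, so it is the cathode; Zn²⁺/Zn is the anode.
E°cell = −0.41 − (−0.76) = +0.35 V, with n = 2 electrons transferred.
For the overall reaction 2 Cr³⁺(aq) + Zn(s) → 2 Cr²⁺(aq) + Zn²⁺(aq), Q = ([Cr²⁺(aq)]^2·[Zn²⁺(aq)]) / [Cr³⁺(aq)]^2 = 189, giving log Q = 2.276.
Applying E = E° − (RT ln10/nF)·log Q gives +0.35 − (0.0571/2)(2.276) = +0.29 V.

+0.29 V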